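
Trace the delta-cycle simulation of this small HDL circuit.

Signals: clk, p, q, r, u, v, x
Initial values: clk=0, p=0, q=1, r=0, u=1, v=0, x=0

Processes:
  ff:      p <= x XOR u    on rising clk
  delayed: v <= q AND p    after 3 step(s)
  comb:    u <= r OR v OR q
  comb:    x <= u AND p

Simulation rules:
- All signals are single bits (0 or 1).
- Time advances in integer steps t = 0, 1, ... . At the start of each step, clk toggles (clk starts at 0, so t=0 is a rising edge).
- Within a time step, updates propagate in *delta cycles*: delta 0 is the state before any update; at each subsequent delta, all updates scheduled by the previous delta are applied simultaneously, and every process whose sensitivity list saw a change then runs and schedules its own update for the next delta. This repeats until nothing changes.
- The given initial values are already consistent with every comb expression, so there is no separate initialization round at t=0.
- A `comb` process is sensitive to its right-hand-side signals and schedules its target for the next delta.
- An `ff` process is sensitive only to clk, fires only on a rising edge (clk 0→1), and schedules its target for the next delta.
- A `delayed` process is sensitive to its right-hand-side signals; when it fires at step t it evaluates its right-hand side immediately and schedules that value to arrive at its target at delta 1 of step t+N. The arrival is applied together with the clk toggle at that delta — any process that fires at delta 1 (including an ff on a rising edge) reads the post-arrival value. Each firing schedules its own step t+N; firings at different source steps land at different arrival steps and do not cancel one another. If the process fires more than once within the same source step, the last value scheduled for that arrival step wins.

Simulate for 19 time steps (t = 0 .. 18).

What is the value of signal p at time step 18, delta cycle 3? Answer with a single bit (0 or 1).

[bits: v,p,x,r,clk,q,u]
t=0: Δ0=0000011 Δ1=0000111 Δ2=0100111 Δ3=0110111 | 3Δ
t=1: Δ0=0110111 Δ1=0110011 | 1Δ
t=2: Δ0=0110011 Δ1=0110111 Δ2=0010111 Δ3=0000111 | 3Δ
t=3: Δ0=0000111 Δ1=1000011 | 1Δ
t=4: Δ0=1000011 Δ1=1000111 Δ2=1100111 Δ3=1110111 | 3Δ
t=5: Δ0=1110111 Δ1=0110011 | 1Δ
t=6: Δ0=0110011 Δ1=0110111 Δ2=0010111 Δ3=0000111 | 3Δ
t=7: Δ0=0000111 Δ1=1000011 | 1Δ
t=8: Δ0=1000011 Δ1=1000111 Δ2=1100111 Δ3=1110111 | 3Δ
t=9: Δ0=1110111 Δ1=0110011 | 1Δ
t=10: Δ0=0110011 Δ1=0110111 Δ2=0010111 Δ3=0000111 | 3Δ
t=11: Δ0=0000111 Δ1=1000011 | 1Δ
t=12: Δ0=1000011 Δ1=1000111 Δ2=1100111 Δ3=1110111 | 3Δ
t=13: Δ0=1110111 Δ1=0110011 | 1Δ
t=14: Δ0=0110011 Δ1=0110111 Δ2=0010111 Δ3=0000111 | 3Δ
t=15: Δ0=0000111 Δ1=1000011 | 1Δ
t=16: Δ0=1000011 Δ1=1000111 Δ2=1100111 Δ3=1110111 | 3Δ
t=17: Δ0=1110111 Δ1=0110011 | 1Δ
t=18: Δ0=0110011 Δ1=0110111 Δ2=0010111 Δ3=0000111 | 3Δ

0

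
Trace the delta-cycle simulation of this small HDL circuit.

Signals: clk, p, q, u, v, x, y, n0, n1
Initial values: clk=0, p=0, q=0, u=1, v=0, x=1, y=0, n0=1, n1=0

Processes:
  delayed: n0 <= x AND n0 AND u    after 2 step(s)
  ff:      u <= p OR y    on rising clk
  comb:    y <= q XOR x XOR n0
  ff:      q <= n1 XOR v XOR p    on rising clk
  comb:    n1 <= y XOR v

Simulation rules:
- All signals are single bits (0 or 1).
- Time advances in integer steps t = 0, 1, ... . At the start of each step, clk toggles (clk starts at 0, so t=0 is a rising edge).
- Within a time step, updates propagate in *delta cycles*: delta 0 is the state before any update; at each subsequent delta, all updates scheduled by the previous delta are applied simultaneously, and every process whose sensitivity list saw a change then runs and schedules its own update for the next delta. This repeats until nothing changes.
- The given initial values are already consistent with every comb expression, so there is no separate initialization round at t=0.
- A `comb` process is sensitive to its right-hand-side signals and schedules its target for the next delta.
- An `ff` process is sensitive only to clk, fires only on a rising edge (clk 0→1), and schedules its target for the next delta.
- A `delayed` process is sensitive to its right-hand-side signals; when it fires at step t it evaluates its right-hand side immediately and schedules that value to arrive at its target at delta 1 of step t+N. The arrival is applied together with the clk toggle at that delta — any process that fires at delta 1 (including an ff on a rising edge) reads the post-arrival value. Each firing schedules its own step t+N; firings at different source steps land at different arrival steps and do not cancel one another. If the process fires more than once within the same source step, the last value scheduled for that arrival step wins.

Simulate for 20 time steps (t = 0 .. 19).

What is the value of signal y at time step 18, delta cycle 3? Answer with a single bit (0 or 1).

t=0 Δ0: x=1 q=0 n1=0 n0=1 p=0 v=0 u=1 clk=0 y=0
  Δ1: clk:0→1
  Δ2: u:1→0
  (2Δ to stable)
t=1 Δ0: x=1 q=0 n1=0 n0=1 p=0 v=0 u=0 clk=1 y=0
  Δ1: clk:1→0
  (1Δ to stable)
t=2 Δ0: x=1 q=0 n1=0 n0=1 p=0 v=0 u=0 clk=0 y=0
  Δ1: n0:1→0, clk:0→1
  Δ2: y:0→1
  Δ3: n1:0→1
  (3Δ to stable)
t=3 Δ0: x=1 q=0 n1=1 n0=0 p=0 v=0 u=0 clk=1 y=1
  Δ1: clk:1→0
  (1Δ to stable)
t=4 Δ0: x=1 q=0 n1=1 n0=0 p=0 v=0 u=0 clk=0 y=1
  Δ1: clk:0→1
  Δ2: q:0→1, u:0→1
  Δ3: y:1→0
  Δ4: n1:1→0
  (4Δ to stable)
t=5 Δ0: x=1 q=1 n1=0 n0=0 p=0 v=0 u=1 clk=1 y=0
  Δ1: clk:1→0
  (1Δ to stable)
t=6 Δ0: x=1 q=1 n1=0 n0=0 p=0 v=0 u=1 clk=0 y=0
  Δ1: clk:0→1
  Δ2: q:1→0, u:1→0
  Δ3: y:0→1
  Δ4: n1:0→1
  (4Δ to stable)
t=7 Δ0: x=1 q=0 n1=1 n0=0 p=0 v=0 u=0 clk=1 y=1
  Δ1: clk:1→0
  (1Δ to stable)
t=8 Δ0: x=1 q=0 n1=1 n0=0 p=0 v=0 u=0 clk=0 y=1
  Δ1: clk:0→1
  Δ2: q:0→1, u:0→1
  Δ3: y:1→0
  Δ4: n1:1→0
  (4Δ to stable)
t=9 Δ0: x=1 q=1 n1=0 n0=0 p=0 v=0 u=1 clk=1 y=0
  Δ1: clk:1→0
  (1Δ to stable)
t=10 Δ0: x=1 q=1 n1=0 n0=0 p=0 v=0 u=1 clk=0 y=0
  Δ1: clk:0→1
  Δ2: q:1→0, u:1→0
  Δ3: y:0→1
  Δ4: n1:0→1
  (4Δ to stable)
t=11 Δ0: x=1 q=0 n1=1 n0=0 p=0 v=0 u=0 clk=1 y=1
  Δ1: clk:1→0
  (1Δ to stable)
t=12 Δ0: x=1 q=0 n1=1 n0=0 p=0 v=0 u=0 clk=0 y=1
  Δ1: clk:0→1
  Δ2: q:0→1, u:0→1
  Δ3: y:1→0
  Δ4: n1:1→0
  (4Δ to stable)
t=13 Δ0: x=1 q=1 n1=0 n0=0 p=0 v=0 u=1 clk=1 y=0
  Δ1: clk:1→0
  (1Δ to stable)
t=14 Δ0: x=1 q=1 n1=0 n0=0 p=0 v=0 u=1 clk=0 y=0
  Δ1: clk:0→1
  Δ2: q:1→0, u:1→0
  Δ3: y:0→1
  Δ4: n1:0→1
  (4Δ to stable)
t=15 Δ0: x=1 q=0 n1=1 n0=0 p=0 v=0 u=0 clk=1 y=1
  Δ1: clk:1→0
  (1Δ to stable)
t=16 Δ0: x=1 q=0 n1=1 n0=0 p=0 v=0 u=0 clk=0 y=1
  Δ1: clk:0→1
  Δ2: q:0→1, u:0→1
  Δ3: y:1→0
  Δ4: n1:1→0
  (4Δ to stable)
t=17 Δ0: x=1 q=1 n1=0 n0=0 p=0 v=0 u=1 clk=1 y=0
  Δ1: clk:1→0
  (1Δ to stable)
t=18 Δ0: x=1 q=1 n1=0 n0=0 p=0 v=0 u=1 clk=0 y=0
  Δ1: clk:0→1
  Δ2: q:1→0, u:1→0
  Δ3: y:0→1
  Δ4: n1:0→1
  (4Δ to stable)
t=19 Δ0: x=1 q=0 n1=1 n0=0 p=0 v=0 u=0 clk=1 y=1
  Δ1: clk:1→0
  (1Δ to stable)

1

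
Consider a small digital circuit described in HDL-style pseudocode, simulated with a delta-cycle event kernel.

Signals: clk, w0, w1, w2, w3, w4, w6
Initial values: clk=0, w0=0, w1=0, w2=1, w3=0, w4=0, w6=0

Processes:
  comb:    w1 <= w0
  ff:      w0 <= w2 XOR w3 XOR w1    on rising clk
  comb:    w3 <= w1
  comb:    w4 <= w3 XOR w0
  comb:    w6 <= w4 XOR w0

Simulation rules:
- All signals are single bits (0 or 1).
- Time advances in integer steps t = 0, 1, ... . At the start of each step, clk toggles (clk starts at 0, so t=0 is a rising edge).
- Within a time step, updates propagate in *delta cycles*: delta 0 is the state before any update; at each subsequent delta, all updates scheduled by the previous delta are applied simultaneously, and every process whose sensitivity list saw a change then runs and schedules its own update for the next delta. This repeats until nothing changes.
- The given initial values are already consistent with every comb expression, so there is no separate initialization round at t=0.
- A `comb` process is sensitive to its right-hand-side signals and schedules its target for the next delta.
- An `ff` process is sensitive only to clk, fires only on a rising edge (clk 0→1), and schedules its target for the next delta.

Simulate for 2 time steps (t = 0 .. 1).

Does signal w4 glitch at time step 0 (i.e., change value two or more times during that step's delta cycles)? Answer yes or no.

t0.Δ0 w4=0 w6=0 w0=0 clk=0 w1=0 w2=1 w3=0
t0.Δ1 w4=0 w6=0 w0=0 clk=1 w1=0 w2=1 w3=0
t0.Δ2 w4=0 w6=0 w0=1 clk=1 w1=0 w2=1 w3=0
t0.Δ3 w4=1 w6=1 w0=1 clk=1 w1=1 w2=1 w3=0
t0.Δ4 w4=1 w6=0 w0=1 clk=1 w1=1 w2=1 w3=1
t0.Δ5 w4=0 w6=0 w0=1 clk=1 w1=1 w2=1 w3=1
t0.Δ6 w4=0 w6=1 w0=1 clk=1 w1=1 w2=1 w3=1
t1.Δ0 w4=0 w6=1 w0=1 clk=1 w1=1 w2=1 w3=1
t1.Δ1 w4=0 w6=1 w0=1 clk=0 w1=1 w2=1 w3=1

yes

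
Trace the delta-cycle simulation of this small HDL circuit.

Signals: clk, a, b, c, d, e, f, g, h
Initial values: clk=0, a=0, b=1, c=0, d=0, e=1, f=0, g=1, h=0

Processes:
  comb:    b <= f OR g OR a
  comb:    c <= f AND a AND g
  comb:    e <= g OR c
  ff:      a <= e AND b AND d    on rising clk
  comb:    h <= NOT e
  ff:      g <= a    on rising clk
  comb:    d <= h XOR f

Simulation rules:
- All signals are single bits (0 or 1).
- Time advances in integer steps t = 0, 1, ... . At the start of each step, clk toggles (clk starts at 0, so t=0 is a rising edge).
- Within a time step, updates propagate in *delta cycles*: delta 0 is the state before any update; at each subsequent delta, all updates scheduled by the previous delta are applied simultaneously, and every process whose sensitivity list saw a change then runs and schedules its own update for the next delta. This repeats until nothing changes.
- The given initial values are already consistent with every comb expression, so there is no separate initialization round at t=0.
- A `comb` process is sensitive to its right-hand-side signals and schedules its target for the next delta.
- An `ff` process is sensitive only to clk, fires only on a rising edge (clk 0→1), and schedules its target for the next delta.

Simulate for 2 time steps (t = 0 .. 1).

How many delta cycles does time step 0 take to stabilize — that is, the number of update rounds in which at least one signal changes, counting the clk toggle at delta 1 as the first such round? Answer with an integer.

t0.Δ0 h=0 c=0 a=0 b=1 clk=0 f=0 d=0 e=1 g=1
t0.Δ1 h=0 c=0 a=0 b=1 clk=1 f=0 d=0 e=1 g=1
t0.Δ2 h=0 c=0 a=0 b=1 clk=1 f=0 d=0 e=1 g=0
t0.Δ3 h=0 c=0 a=0 b=0 clk=1 f=0 d=0 e=0 g=0
t0.Δ4 h=1 c=0 a=0 b=0 clk=1 f=0 d=0 e=0 g=0
t0.Δ5 h=1 c=0 a=0 b=0 clk=1 f=0 d=1 e=0 g=0
t1.Δ0 h=1 c=0 a=0 b=0 clk=1 f=0 d=1 e=0 g=0
t1.Δ1 h=1 c=0 a=0 b=0 clk=0 f=0 d=1 e=0 g=0

5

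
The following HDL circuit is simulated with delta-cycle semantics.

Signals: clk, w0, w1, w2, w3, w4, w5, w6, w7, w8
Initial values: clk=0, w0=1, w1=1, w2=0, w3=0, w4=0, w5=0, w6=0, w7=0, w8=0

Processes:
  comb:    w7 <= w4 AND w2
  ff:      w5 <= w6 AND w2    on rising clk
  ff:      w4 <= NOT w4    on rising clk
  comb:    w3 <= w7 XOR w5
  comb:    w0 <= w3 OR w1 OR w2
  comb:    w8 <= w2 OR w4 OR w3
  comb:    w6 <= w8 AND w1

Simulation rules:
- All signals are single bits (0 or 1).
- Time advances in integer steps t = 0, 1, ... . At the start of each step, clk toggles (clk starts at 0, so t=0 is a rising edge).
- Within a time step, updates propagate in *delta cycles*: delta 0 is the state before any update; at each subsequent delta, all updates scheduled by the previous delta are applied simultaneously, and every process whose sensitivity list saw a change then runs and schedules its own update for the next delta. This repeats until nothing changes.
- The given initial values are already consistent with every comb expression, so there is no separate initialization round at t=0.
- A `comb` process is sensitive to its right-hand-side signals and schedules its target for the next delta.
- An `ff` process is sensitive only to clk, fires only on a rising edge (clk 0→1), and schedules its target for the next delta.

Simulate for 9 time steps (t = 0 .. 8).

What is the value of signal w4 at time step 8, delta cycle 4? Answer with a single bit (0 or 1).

1

t0.Δ0 w3=0 w8=0 w6=0 w2=0 w0=1 w1=1 clk=0 w5=0 w7=0 w4=0
t0.Δ1 w3=0 w8=0 w6=0 w2=0 w0=1 w1=1 clk=1 w5=0 w7=0 w4=0
t0.Δ2 w3=0 w8=0 w6=0 w2=0 w0=1 w1=1 clk=1 w5=0 w7=0 w4=1
t0.Δ3 w3=0 w8=1 w6=0 w2=0 w0=1 w1=1 clk=1 w5=0 w7=0 w4=1
t0.Δ4 w3=0 w8=1 w6=1 w2=0 w0=1 w1=1 clk=1 w5=0 w7=0 w4=1
t1.Δ0 w3=0 w8=1 w6=1 w2=0 w0=1 w1=1 clk=1 w5=0 w7=0 w4=1
t1.Δ1 w3=0 w8=1 w6=1 w2=0 w0=1 w1=1 clk=0 w5=0 w7=0 w4=1
t2.Δ0 w3=0 w8=1 w6=1 w2=0 w0=1 w1=1 clk=0 w5=0 w7=0 w4=1
t2.Δ1 w3=0 w8=1 w6=1 w2=0 w0=1 w1=1 clk=1 w5=0 w7=0 w4=1
t2.Δ2 w3=0 w8=1 w6=1 w2=0 w0=1 w1=1 clk=1 w5=0 w7=0 w4=0
t2.Δ3 w3=0 w8=0 w6=1 w2=0 w0=1 w1=1 clk=1 w5=0 w7=0 w4=0
t2.Δ4 w3=0 w8=0 w6=0 w2=0 w0=1 w1=1 clk=1 w5=0 w7=0 w4=0
t3.Δ0 w3=0 w8=0 w6=0 w2=0 w0=1 w1=1 clk=1 w5=0 w7=0 w4=0
t3.Δ1 w3=0 w8=0 w6=0 w2=0 w0=1 w1=1 clk=0 w5=0 w7=0 w4=0
t4.Δ0 w3=0 w8=0 w6=0 w2=0 w0=1 w1=1 clk=0 w5=0 w7=0 w4=0
t4.Δ1 w3=0 w8=0 w6=0 w2=0 w0=1 w1=1 clk=1 w5=0 w7=0 w4=0
t4.Δ2 w3=0 w8=0 w6=0 w2=0 w0=1 w1=1 clk=1 w5=0 w7=0 w4=1
t4.Δ3 w3=0 w8=1 w6=0 w2=0 w0=1 w1=1 clk=1 w5=0 w7=0 w4=1
t4.Δ4 w3=0 w8=1 w6=1 w2=0 w0=1 w1=1 clk=1 w5=0 w7=0 w4=1
t5.Δ0 w3=0 w8=1 w6=1 w2=0 w0=1 w1=1 clk=1 w5=0 w7=0 w4=1
t5.Δ1 w3=0 w8=1 w6=1 w2=0 w0=1 w1=1 clk=0 w5=0 w7=0 w4=1
t6.Δ0 w3=0 w8=1 w6=1 w2=0 w0=1 w1=1 clk=0 w5=0 w7=0 w4=1
t6.Δ1 w3=0 w8=1 w6=1 w2=0 w0=1 w1=1 clk=1 w5=0 w7=0 w4=1
t6.Δ2 w3=0 w8=1 w6=1 w2=0 w0=1 w1=1 clk=1 w5=0 w7=0 w4=0
t6.Δ3 w3=0 w8=0 w6=1 w2=0 w0=1 w1=1 clk=1 w5=0 w7=0 w4=0
t6.Δ4 w3=0 w8=0 w6=0 w2=0 w0=1 w1=1 clk=1 w5=0 w7=0 w4=0
t7.Δ0 w3=0 w8=0 w6=0 w2=0 w0=1 w1=1 clk=1 w5=0 w7=0 w4=0
t7.Δ1 w3=0 w8=0 w6=0 w2=0 w0=1 w1=1 clk=0 w5=0 w7=0 w4=0
t8.Δ0 w3=0 w8=0 w6=0 w2=0 w0=1 w1=1 clk=0 w5=0 w7=0 w4=0
t8.Δ1 w3=0 w8=0 w6=0 w2=0 w0=1 w1=1 clk=1 w5=0 w7=0 w4=0
t8.Δ2 w3=0 w8=0 w6=0 w2=0 w0=1 w1=1 clk=1 w5=0 w7=0 w4=1
t8.Δ3 w3=0 w8=1 w6=0 w2=0 w0=1 w1=1 clk=1 w5=0 w7=0 w4=1
t8.Δ4 w3=0 w8=1 w6=1 w2=0 w0=1 w1=1 clk=1 w5=0 w7=0 w4=1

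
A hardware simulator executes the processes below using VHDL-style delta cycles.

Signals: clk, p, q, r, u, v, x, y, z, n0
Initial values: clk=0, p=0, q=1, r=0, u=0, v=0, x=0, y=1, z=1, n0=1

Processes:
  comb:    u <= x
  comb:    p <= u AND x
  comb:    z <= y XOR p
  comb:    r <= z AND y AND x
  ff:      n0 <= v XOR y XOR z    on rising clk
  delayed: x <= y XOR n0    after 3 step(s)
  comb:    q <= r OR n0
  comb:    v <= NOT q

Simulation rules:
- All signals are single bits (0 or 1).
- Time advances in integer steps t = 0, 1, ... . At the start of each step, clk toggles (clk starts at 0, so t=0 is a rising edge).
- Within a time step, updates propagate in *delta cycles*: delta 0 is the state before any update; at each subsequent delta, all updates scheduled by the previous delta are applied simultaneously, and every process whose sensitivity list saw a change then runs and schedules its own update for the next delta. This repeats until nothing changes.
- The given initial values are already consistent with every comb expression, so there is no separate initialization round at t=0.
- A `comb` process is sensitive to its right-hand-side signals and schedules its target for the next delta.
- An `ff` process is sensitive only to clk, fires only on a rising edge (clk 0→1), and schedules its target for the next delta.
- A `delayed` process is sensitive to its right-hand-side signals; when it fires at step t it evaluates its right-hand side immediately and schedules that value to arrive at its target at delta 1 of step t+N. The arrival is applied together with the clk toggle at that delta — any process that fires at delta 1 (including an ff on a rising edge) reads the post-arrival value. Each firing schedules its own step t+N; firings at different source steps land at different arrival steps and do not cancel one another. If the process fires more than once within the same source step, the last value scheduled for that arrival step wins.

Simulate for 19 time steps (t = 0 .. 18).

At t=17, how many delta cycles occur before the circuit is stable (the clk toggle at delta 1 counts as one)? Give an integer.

t0.Δ0 z=1 u=0 y=1 v=0 r=0 n0=1 q=1 p=0 x=0 clk=0
t0.Δ1 z=1 u=0 y=1 v=0 r=0 n0=1 q=1 p=0 x=0 clk=1
t0.Δ2 z=1 u=0 y=1 v=0 r=0 n0=0 q=1 p=0 x=0 clk=1
t0.Δ3 z=1 u=0 y=1 v=0 r=0 n0=0 q=0 p=0 x=0 clk=1
t0.Δ4 z=1 u=0 y=1 v=1 r=0 n0=0 q=0 p=0 x=0 clk=1
t1.Δ0 z=1 u=0 y=1 v=1 r=0 n0=0 q=0 p=0 x=0 clk=1
t1.Δ1 z=1 u=0 y=1 v=1 r=0 n0=0 q=0 p=0 x=0 clk=0
t2.Δ0 z=1 u=0 y=1 v=1 r=0 n0=0 q=0 p=0 x=0 clk=0
t2.Δ1 z=1 u=0 y=1 v=1 r=0 n0=0 q=0 p=0 x=0 clk=1
t2.Δ2 z=1 u=0 y=1 v=1 r=0 n0=1 q=0 p=0 x=0 clk=1
t2.Δ3 z=1 u=0 y=1 v=1 r=0 n0=1 q=1 p=0 x=0 clk=1
t2.Δ4 z=1 u=0 y=1 v=0 r=0 n0=1 q=1 p=0 x=0 clk=1
t3.Δ0 z=1 u=0 y=1 v=0 r=0 n0=1 q=1 p=0 x=0 clk=1
t3.Δ1 z=1 u=0 y=1 v=0 r=0 n0=1 q=1 p=0 x=1 clk=0
t3.Δ2 z=1 u=1 y=1 v=0 r=1 n0=1 q=1 p=0 x=1 clk=0
t3.Δ3 z=1 u=1 y=1 v=0 r=1 n0=1 q=1 p=1 x=1 clk=0
t3.Δ4 z=0 u=1 y=1 v=0 r=1 n0=1 q=1 p=1 x=1 clk=0
t3.Δ5 z=0 u=1 y=1 v=0 r=0 n0=1 q=1 p=1 x=1 clk=0
t4.Δ0 z=0 u=1 y=1 v=0 r=0 n0=1 q=1 p=1 x=1 clk=0
t4.Δ1 z=0 u=1 y=1 v=0 r=0 n0=1 q=1 p=1 x=1 clk=1
t5.Δ0 z=0 u=1 y=1 v=0 r=0 n0=1 q=1 p=1 x=1 clk=1
t5.Δ1 z=0 u=1 y=1 v=0 r=0 n0=1 q=1 p=1 x=0 clk=0
t5.Δ2 z=0 u=0 y=1 v=0 r=0 n0=1 q=1 p=0 x=0 clk=0
t5.Δ3 z=1 u=0 y=1 v=0 r=0 n0=1 q=1 p=0 x=0 clk=0
t6.Δ0 z=1 u=0 y=1 v=0 r=0 n0=1 q=1 p=0 x=0 clk=0
t6.Δ1 z=1 u=0 y=1 v=0 r=0 n0=1 q=1 p=0 x=0 clk=1
t6.Δ2 z=1 u=0 y=1 v=0 r=0 n0=0 q=1 p=0 x=0 clk=1
t6.Δ3 z=1 u=0 y=1 v=0 r=0 n0=0 q=0 p=0 x=0 clk=1
t6.Δ4 z=1 u=0 y=1 v=1 r=0 n0=0 q=0 p=0 x=0 clk=1
t7.Δ0 z=1 u=0 y=1 v=1 r=0 n0=0 q=0 p=0 x=0 clk=1
t7.Δ1 z=1 u=0 y=1 v=1 r=0 n0=0 q=0 p=0 x=0 clk=0
t8.Δ0 z=1 u=0 y=1 v=1 r=0 n0=0 q=0 p=0 x=0 clk=0
t8.Δ1 z=1 u=0 y=1 v=1 r=0 n0=0 q=0 p=0 x=0 clk=1
t8.Δ2 z=1 u=0 y=1 v=1 r=0 n0=1 q=0 p=0 x=0 clk=1
t8.Δ3 z=1 u=0 y=1 v=1 r=0 n0=1 q=1 p=0 x=0 clk=1
t8.Δ4 z=1 u=0 y=1 v=0 r=0 n0=1 q=1 p=0 x=0 clk=1
t9.Δ0 z=1 u=0 y=1 v=0 r=0 n0=1 q=1 p=0 x=0 clk=1
t9.Δ1 z=1 u=0 y=1 v=0 r=0 n0=1 q=1 p=0 x=1 clk=0
t9.Δ2 z=1 u=1 y=1 v=0 r=1 n0=1 q=1 p=0 x=1 clk=0
t9.Δ3 z=1 u=1 y=1 v=0 r=1 n0=1 q=1 p=1 x=1 clk=0
t9.Δ4 z=0 u=1 y=1 v=0 r=1 n0=1 q=1 p=1 x=1 clk=0
t9.Δ5 z=0 u=1 y=1 v=0 r=0 n0=1 q=1 p=1 x=1 clk=0
t10.Δ0 z=0 u=1 y=1 v=0 r=0 n0=1 q=1 p=1 x=1 clk=0
t10.Δ1 z=0 u=1 y=1 v=0 r=0 n0=1 q=1 p=1 x=1 clk=1
t11.Δ0 z=0 u=1 y=1 v=0 r=0 n0=1 q=1 p=1 x=1 clk=1
t11.Δ1 z=0 u=1 y=1 v=0 r=0 n0=1 q=1 p=1 x=0 clk=0
t11.Δ2 z=0 u=0 y=1 v=0 r=0 n0=1 q=1 p=0 x=0 clk=0
t11.Δ3 z=1 u=0 y=1 v=0 r=0 n0=1 q=1 p=0 x=0 clk=0
t12.Δ0 z=1 u=0 y=1 v=0 r=0 n0=1 q=1 p=0 x=0 clk=0
t12.Δ1 z=1 u=0 y=1 v=0 r=0 n0=1 q=1 p=0 x=0 clk=1
t12.Δ2 z=1 u=0 y=1 v=0 r=0 n0=0 q=1 p=0 x=0 clk=1
t12.Δ3 z=1 u=0 y=1 v=0 r=0 n0=0 q=0 p=0 x=0 clk=1
t12.Δ4 z=1 u=0 y=1 v=1 r=0 n0=0 q=0 p=0 x=0 clk=1
t13.Δ0 z=1 u=0 y=1 v=1 r=0 n0=0 q=0 p=0 x=0 clk=1
t13.Δ1 z=1 u=0 y=1 v=1 r=0 n0=0 q=0 p=0 x=0 clk=0
t14.Δ0 z=1 u=0 y=1 v=1 r=0 n0=0 q=0 p=0 x=0 clk=0
t14.Δ1 z=1 u=0 y=1 v=1 r=0 n0=0 q=0 p=0 x=0 clk=1
t14.Δ2 z=1 u=0 y=1 v=1 r=0 n0=1 q=0 p=0 x=0 clk=1
t14.Δ3 z=1 u=0 y=1 v=1 r=0 n0=1 q=1 p=0 x=0 clk=1
t14.Δ4 z=1 u=0 y=1 v=0 r=0 n0=1 q=1 p=0 x=0 clk=1
t15.Δ0 z=1 u=0 y=1 v=0 r=0 n0=1 q=1 p=0 x=0 clk=1
t15.Δ1 z=1 u=0 y=1 v=0 r=0 n0=1 q=1 p=0 x=1 clk=0
t15.Δ2 z=1 u=1 y=1 v=0 r=1 n0=1 q=1 p=0 x=1 clk=0
t15.Δ3 z=1 u=1 y=1 v=0 r=1 n0=1 q=1 p=1 x=1 clk=0
t15.Δ4 z=0 u=1 y=1 v=0 r=1 n0=1 q=1 p=1 x=1 clk=0
t15.Δ5 z=0 u=1 y=1 v=0 r=0 n0=1 q=1 p=1 x=1 clk=0
t16.Δ0 z=0 u=1 y=1 v=0 r=0 n0=1 q=1 p=1 x=1 clk=0
t16.Δ1 z=0 u=1 y=1 v=0 r=0 n0=1 q=1 p=1 x=1 clk=1
t17.Δ0 z=0 u=1 y=1 v=0 r=0 n0=1 q=1 p=1 x=1 clk=1
t17.Δ1 z=0 u=1 y=1 v=0 r=0 n0=1 q=1 p=1 x=0 clk=0
t17.Δ2 z=0 u=0 y=1 v=0 r=0 n0=1 q=1 p=0 x=0 clk=0
t17.Δ3 z=1 u=0 y=1 v=0 r=0 n0=1 q=1 p=0 x=0 clk=0
t18.Δ0 z=1 u=0 y=1 v=0 r=0 n0=1 q=1 p=0 x=0 clk=0
t18.Δ1 z=1 u=0 y=1 v=0 r=0 n0=1 q=1 p=0 x=0 clk=1
t18.Δ2 z=1 u=0 y=1 v=0 r=0 n0=0 q=1 p=0 x=0 clk=1
t18.Δ3 z=1 u=0 y=1 v=0 r=0 n0=0 q=0 p=0 x=0 clk=1
t18.Δ4 z=1 u=0 y=1 v=1 r=0 n0=0 q=0 p=0 x=0 clk=1

3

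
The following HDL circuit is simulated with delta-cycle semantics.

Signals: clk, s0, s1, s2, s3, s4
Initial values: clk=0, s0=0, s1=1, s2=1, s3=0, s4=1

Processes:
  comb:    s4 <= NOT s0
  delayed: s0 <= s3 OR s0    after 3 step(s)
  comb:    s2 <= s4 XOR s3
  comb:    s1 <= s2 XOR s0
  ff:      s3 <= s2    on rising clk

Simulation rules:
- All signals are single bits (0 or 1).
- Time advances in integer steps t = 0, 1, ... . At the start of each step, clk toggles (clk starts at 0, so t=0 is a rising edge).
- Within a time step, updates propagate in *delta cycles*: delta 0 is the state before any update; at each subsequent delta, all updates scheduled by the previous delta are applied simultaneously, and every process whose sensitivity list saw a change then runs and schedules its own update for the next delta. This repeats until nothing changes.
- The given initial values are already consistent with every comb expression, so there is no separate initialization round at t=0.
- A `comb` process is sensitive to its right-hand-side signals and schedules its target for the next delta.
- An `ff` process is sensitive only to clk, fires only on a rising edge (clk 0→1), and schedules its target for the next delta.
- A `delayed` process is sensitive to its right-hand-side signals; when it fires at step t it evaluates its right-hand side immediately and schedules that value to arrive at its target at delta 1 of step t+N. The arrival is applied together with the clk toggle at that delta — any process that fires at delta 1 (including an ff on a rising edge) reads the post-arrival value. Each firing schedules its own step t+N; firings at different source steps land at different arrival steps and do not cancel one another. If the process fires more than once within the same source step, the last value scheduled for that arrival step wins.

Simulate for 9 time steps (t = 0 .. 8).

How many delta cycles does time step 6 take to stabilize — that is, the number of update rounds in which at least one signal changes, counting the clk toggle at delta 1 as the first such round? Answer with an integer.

2

[bits: s2,s0,clk,s1,s4,s3]
t=0: Δ0=100110 Δ1=101110 Δ2=101111 Δ3=001111 Δ4=001011 | 4Δ
t=1: Δ0=001011 Δ1=000011 | 1Δ
t=2: Δ0=000011 Δ1=001011 Δ2=001010 Δ3=101010 Δ4=101110 | 4Δ
t=3: Δ0=101110 Δ1=110110 Δ2=110000 Δ3=010000 Δ4=010100 | 4Δ
t=4: Δ0=010100 Δ1=011100 | 1Δ
t=5: Δ0=011100 Δ1=000100 Δ2=000010 Δ3=100010 Δ4=100110 | 4Δ
t=6: Δ0=100110 Δ1=111110 Δ2=111001 | 2Δ
t=7: Δ0=111001 Δ1=110001 | 1Δ
t=8: Δ0=110001 Δ1=101001 Δ2=101111 Δ3=001111 Δ4=001011 | 4Δ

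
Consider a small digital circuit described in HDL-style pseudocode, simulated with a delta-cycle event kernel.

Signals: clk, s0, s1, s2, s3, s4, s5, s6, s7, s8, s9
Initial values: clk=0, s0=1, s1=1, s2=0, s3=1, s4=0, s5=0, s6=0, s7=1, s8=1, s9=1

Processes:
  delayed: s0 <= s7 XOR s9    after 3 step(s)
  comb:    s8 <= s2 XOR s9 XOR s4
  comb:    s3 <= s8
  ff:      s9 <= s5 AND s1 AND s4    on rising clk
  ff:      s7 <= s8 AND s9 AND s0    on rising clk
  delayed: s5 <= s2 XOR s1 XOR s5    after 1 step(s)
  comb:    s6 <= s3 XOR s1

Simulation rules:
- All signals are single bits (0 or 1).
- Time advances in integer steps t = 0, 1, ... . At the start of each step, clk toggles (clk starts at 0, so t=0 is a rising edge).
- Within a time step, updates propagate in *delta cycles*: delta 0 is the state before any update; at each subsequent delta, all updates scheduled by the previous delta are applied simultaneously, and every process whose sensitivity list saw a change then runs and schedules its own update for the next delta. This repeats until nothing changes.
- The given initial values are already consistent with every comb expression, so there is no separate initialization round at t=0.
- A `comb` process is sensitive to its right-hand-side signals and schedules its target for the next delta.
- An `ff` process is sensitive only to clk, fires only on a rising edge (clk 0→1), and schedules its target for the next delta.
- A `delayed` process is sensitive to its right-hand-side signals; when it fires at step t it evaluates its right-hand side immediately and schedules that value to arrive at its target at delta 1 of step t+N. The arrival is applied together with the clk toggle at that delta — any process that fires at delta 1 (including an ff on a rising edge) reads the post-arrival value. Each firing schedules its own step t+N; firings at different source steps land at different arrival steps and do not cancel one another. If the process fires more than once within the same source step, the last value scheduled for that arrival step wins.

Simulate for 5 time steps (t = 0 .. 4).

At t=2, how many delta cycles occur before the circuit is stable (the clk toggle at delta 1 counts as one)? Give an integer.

2

t=0 Δ0: s0=1 s5=0 clk=0 s2=0 s7=1 s6=0 s3=1 s8=1 s9=1 s4=0 s1=1
  Δ1: clk:0→1
  Δ2: s9:1→0
  Δ3: s8:1→0
  Δ4: s3:1→0
  Δ5: s6:0→1
  (5Δ to stable)
t=1 Δ0: s0=1 s5=0 clk=1 s2=0 s7=1 s6=1 s3=0 s8=0 s9=0 s4=0 s1=1
  Δ1: clk:1→0
  (1Δ to stable)
t=2 Δ0: s0=1 s5=0 clk=0 s2=0 s7=1 s6=1 s3=0 s8=0 s9=0 s4=0 s1=1
  Δ1: clk:0→1
  Δ2: s7:1→0
  (2Δ to stable)
t=3 Δ0: s0=1 s5=0 clk=1 s2=0 s7=0 s6=1 s3=0 s8=0 s9=0 s4=0 s1=1
  Δ1: clk:1→0
  (1Δ to stable)
t=4 Δ0: s0=1 s5=0 clk=0 s2=0 s7=0 s6=1 s3=0 s8=0 s9=0 s4=0 s1=1
  Δ1: clk:0→1
  (1Δ to stable)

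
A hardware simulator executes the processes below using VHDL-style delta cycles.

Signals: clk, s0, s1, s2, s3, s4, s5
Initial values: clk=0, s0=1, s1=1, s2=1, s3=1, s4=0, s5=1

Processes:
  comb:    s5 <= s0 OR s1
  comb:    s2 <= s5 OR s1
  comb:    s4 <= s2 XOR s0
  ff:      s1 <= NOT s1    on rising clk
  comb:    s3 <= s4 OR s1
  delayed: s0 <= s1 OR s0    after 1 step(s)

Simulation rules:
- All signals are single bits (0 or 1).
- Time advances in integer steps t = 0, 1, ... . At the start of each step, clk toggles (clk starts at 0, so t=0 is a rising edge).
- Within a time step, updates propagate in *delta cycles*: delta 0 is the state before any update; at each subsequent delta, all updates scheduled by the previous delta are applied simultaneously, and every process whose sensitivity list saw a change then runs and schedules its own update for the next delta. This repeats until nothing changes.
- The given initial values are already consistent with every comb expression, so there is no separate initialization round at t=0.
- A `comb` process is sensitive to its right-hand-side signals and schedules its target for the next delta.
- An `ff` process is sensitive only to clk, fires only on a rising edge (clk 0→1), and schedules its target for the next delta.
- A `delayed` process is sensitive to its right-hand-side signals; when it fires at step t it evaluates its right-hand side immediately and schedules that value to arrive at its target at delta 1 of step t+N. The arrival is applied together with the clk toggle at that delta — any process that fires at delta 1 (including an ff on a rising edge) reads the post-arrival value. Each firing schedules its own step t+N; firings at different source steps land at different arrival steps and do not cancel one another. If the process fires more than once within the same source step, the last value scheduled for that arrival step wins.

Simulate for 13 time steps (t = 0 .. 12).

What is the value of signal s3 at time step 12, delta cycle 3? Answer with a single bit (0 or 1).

[bits: clk,s5,s0,s3,s2,s1,s4]
t=0: Δ0=0111110 Δ1=1111110 Δ2=1111100 Δ3=1110100 | 3Δ
t=1: Δ0=1110100 Δ1=0110100 | 1Δ
t=2: Δ0=0110100 Δ1=1110100 Δ2=1110110 Δ3=1111110 | 3Δ
t=3: Δ0=1111110 Δ1=0111110 | 1Δ
t=4: Δ0=0111110 Δ1=1111110 Δ2=1111100 Δ3=1110100 | 3Δ
t=5: Δ0=1110100 Δ1=0110100 | 1Δ
t=6: Δ0=0110100 Δ1=1110100 Δ2=1110110 Δ3=1111110 | 3Δ
t=7: Δ0=1111110 Δ1=0111110 | 1Δ
t=8: Δ0=0111110 Δ1=1111110 Δ2=1111100 Δ3=1110100 | 3Δ
t=9: Δ0=1110100 Δ1=0110100 | 1Δ
t=10: Δ0=0110100 Δ1=1110100 Δ2=1110110 Δ3=1111110 | 3Δ
t=11: Δ0=1111110 Δ1=0111110 | 1Δ
t=12: Δ0=0111110 Δ1=1111110 Δ2=1111100 Δ3=1110100 | 3Δ

0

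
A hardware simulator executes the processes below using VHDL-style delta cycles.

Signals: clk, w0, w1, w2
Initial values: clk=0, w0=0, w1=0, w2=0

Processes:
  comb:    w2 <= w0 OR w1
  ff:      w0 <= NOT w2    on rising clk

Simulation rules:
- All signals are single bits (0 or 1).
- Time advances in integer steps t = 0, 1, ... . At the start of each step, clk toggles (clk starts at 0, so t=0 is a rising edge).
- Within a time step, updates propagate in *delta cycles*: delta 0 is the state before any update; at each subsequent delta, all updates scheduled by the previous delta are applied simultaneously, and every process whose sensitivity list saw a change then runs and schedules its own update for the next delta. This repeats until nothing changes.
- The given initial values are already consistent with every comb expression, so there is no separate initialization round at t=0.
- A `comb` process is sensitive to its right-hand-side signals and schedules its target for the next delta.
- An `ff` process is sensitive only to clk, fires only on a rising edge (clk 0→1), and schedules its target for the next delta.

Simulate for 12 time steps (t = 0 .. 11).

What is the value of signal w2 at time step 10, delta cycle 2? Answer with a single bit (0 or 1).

1

[bits: w1,w0,clk,w2]
t=0: Δ0=0000 Δ1=0010 Δ2=0110 Δ3=0111 | 3Δ
t=1: Δ0=0111 Δ1=0101 | 1Δ
t=2: Δ0=0101 Δ1=0111 Δ2=0011 Δ3=0010 | 3Δ
t=3: Δ0=0010 Δ1=0000 | 1Δ
t=4: Δ0=0000 Δ1=0010 Δ2=0110 Δ3=0111 | 3Δ
t=5: Δ0=0111 Δ1=0101 | 1Δ
t=6: Δ0=0101 Δ1=0111 Δ2=0011 Δ3=0010 | 3Δ
t=7: Δ0=0010 Δ1=0000 | 1Δ
t=8: Δ0=0000 Δ1=0010 Δ2=0110 Δ3=0111 | 3Δ
t=9: Δ0=0111 Δ1=0101 | 1Δ
t=10: Δ0=0101 Δ1=0111 Δ2=0011 Δ3=0010 | 3Δ
t=11: Δ0=0010 Δ1=0000 | 1Δ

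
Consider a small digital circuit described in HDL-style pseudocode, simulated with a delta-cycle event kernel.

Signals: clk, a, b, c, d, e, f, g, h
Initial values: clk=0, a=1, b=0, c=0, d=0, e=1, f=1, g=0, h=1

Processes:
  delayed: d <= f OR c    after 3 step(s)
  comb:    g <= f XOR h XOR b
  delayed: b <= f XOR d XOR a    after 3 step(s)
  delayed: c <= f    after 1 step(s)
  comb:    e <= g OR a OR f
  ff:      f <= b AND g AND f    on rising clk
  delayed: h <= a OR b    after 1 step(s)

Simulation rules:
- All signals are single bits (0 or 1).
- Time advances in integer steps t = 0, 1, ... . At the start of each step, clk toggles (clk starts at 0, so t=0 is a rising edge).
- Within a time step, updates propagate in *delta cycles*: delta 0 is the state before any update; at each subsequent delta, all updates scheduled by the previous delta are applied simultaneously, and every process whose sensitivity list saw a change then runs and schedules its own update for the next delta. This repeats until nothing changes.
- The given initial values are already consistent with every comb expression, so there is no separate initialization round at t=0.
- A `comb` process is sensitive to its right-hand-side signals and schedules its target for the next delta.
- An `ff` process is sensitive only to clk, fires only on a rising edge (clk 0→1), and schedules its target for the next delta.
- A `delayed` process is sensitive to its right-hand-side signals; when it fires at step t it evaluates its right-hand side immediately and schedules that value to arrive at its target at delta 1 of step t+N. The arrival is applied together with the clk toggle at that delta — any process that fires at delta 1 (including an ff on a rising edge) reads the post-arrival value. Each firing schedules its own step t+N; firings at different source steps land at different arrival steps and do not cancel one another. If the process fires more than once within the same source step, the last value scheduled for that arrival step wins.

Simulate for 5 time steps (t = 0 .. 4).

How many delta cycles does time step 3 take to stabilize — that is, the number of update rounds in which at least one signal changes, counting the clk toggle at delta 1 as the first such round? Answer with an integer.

2

t0.Δ0 b=0 clk=0 d=0 e=1 a=1 c=0 f=1 g=0 h=1
t0.Δ1 b=0 clk=1 d=0 e=1 a=1 c=0 f=1 g=0 h=1
t0.Δ2 b=0 clk=1 d=0 e=1 a=1 c=0 f=0 g=0 h=1
t0.Δ3 b=0 clk=1 d=0 e=1 a=1 c=0 f=0 g=1 h=1
t1.Δ0 b=0 clk=1 d=0 e=1 a=1 c=0 f=0 g=1 h=1
t1.Δ1 b=0 clk=0 d=0 e=1 a=1 c=0 f=0 g=1 h=1
t2.Δ0 b=0 clk=0 d=0 e=1 a=1 c=0 f=0 g=1 h=1
t2.Δ1 b=0 clk=1 d=0 e=1 a=1 c=0 f=0 g=1 h=1
t3.Δ0 b=0 clk=1 d=0 e=1 a=1 c=0 f=0 g=1 h=1
t3.Δ1 b=1 clk=0 d=0 e=1 a=1 c=0 f=0 g=1 h=1
t3.Δ2 b=1 clk=0 d=0 e=1 a=1 c=0 f=0 g=0 h=1
t4.Δ0 b=1 clk=0 d=0 e=1 a=1 c=0 f=0 g=0 h=1
t4.Δ1 b=1 clk=1 d=0 e=1 a=1 c=0 f=0 g=0 h=1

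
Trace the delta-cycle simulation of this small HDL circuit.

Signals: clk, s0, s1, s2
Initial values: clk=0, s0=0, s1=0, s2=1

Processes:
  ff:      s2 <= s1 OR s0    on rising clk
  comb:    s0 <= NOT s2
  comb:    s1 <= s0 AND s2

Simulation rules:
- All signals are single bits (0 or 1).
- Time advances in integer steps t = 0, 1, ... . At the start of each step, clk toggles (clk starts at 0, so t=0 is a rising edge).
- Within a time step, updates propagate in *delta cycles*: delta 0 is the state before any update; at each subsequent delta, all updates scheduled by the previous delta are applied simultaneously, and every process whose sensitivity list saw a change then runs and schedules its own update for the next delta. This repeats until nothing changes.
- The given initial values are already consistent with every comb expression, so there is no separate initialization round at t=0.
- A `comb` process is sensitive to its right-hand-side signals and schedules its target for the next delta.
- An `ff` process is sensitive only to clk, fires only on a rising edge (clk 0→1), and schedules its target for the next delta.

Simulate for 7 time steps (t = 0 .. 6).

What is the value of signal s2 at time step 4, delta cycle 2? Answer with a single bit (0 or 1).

0

[bits: clk,s2,s1,s0]
t=0: Δ0=0100 Δ1=1100 Δ2=1000 Δ3=1001 | 3Δ
t=1: Δ0=1001 Δ1=0001 | 1Δ
t=2: Δ0=0001 Δ1=1001 Δ2=1101 Δ3=1110 Δ4=1100 | 4Δ
t=3: Δ0=1100 Δ1=0100 | 1Δ
t=4: Δ0=0100 Δ1=1100 Δ2=1000 Δ3=1001 | 3Δ
t=5: Δ0=1001 Δ1=0001 | 1Δ
t=6: Δ0=0001 Δ1=1001 Δ2=1101 Δ3=1110 Δ4=1100 | 4Δ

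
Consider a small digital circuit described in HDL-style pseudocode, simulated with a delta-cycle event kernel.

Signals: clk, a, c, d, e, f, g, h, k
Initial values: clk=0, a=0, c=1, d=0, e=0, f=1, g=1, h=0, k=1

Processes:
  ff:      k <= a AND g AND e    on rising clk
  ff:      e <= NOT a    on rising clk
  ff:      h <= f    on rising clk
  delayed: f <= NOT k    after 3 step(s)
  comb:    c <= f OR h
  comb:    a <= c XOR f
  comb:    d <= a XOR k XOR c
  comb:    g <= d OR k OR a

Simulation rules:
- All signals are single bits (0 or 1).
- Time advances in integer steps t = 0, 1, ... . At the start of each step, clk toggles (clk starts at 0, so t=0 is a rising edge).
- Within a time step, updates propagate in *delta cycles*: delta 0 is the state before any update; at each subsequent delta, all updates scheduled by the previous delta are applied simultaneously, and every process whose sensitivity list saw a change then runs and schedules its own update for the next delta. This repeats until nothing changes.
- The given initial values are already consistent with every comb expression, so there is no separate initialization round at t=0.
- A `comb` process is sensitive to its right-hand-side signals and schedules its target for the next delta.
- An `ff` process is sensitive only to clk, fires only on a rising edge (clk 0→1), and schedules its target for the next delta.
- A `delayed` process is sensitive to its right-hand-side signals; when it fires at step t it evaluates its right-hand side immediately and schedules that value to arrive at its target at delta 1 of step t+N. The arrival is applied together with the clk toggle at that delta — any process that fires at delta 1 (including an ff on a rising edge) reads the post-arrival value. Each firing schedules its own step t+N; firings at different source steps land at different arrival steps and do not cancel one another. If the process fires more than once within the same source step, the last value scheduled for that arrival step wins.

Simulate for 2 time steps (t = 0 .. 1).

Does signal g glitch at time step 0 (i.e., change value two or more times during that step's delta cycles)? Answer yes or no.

t0.Δ0 clk=0 c=1 a=0 g=1 k=1 d=0 e=0 h=0 f=1
t0.Δ1 clk=1 c=1 a=0 g=1 k=1 d=0 e=0 h=0 f=1
t0.Δ2 clk=1 c=1 a=0 g=1 k=0 d=0 e=1 h=1 f=1
t0.Δ3 clk=1 c=1 a=0 g=0 k=0 d=1 e=1 h=1 f=1
t0.Δ4 clk=1 c=1 a=0 g=1 k=0 d=1 e=1 h=1 f=1
t1.Δ0 clk=1 c=1 a=0 g=1 k=0 d=1 e=1 h=1 f=1
t1.Δ1 clk=0 c=1 a=0 g=1 k=0 d=1 e=1 h=1 f=1

yes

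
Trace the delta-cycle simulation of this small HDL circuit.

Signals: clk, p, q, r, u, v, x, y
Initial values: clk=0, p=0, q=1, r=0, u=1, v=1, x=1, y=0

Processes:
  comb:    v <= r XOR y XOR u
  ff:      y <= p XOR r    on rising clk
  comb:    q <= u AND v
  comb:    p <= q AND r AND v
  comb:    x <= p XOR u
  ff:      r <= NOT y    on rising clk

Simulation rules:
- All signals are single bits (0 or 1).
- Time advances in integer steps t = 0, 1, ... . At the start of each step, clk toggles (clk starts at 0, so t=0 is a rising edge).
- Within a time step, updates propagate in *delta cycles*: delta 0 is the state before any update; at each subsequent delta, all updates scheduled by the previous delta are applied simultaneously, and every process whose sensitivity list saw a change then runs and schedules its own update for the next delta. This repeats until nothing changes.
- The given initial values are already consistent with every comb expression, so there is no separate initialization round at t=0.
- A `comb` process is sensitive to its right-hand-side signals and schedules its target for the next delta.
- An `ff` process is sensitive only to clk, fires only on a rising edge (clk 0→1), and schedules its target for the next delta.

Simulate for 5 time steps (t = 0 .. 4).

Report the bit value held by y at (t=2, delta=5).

t0.Δ0 x=1 y=0 u=1 r=0 q=1 v=1 clk=0 p=0
t0.Δ1 x=1 y=0 u=1 r=0 q=1 v=1 clk=1 p=0
t0.Δ2 x=1 y=0 u=1 r=1 q=1 v=1 clk=1 p=0
t0.Δ3 x=1 y=0 u=1 r=1 q=1 v=0 clk=1 p=1
t0.Δ4 x=0 y=0 u=1 r=1 q=0 v=0 clk=1 p=0
t0.Δ5 x=1 y=0 u=1 r=1 q=0 v=0 clk=1 p=0
t1.Δ0 x=1 y=0 u=1 r=1 q=0 v=0 clk=1 p=0
t1.Δ1 x=1 y=0 u=1 r=1 q=0 v=0 clk=0 p=0
t2.Δ0 x=1 y=0 u=1 r=1 q=0 v=0 clk=0 p=0
t2.Δ1 x=1 y=0 u=1 r=1 q=0 v=0 clk=1 p=0
t2.Δ2 x=1 y=1 u=1 r=1 q=0 v=0 clk=1 p=0
t2.Δ3 x=1 y=1 u=1 r=1 q=0 v=1 clk=1 p=0
t2.Δ4 x=1 y=1 u=1 r=1 q=1 v=1 clk=1 p=0
t2.Δ5 x=1 y=1 u=1 r=1 q=1 v=1 clk=1 p=1
t2.Δ6 x=0 y=1 u=1 r=1 q=1 v=1 clk=1 p=1
t3.Δ0 x=0 y=1 u=1 r=1 q=1 v=1 clk=1 p=1
t3.Δ1 x=0 y=1 u=1 r=1 q=1 v=1 clk=0 p=1
t4.Δ0 x=0 y=1 u=1 r=1 q=1 v=1 clk=0 p=1
t4.Δ1 x=0 y=1 u=1 r=1 q=1 v=1 clk=1 p=1
t4.Δ2 x=0 y=0 u=1 r=0 q=1 v=1 clk=1 p=1
t4.Δ3 x=0 y=0 u=1 r=0 q=1 v=1 clk=1 p=0
t4.Δ4 x=1 y=0 u=1 r=0 q=1 v=1 clk=1 p=0

1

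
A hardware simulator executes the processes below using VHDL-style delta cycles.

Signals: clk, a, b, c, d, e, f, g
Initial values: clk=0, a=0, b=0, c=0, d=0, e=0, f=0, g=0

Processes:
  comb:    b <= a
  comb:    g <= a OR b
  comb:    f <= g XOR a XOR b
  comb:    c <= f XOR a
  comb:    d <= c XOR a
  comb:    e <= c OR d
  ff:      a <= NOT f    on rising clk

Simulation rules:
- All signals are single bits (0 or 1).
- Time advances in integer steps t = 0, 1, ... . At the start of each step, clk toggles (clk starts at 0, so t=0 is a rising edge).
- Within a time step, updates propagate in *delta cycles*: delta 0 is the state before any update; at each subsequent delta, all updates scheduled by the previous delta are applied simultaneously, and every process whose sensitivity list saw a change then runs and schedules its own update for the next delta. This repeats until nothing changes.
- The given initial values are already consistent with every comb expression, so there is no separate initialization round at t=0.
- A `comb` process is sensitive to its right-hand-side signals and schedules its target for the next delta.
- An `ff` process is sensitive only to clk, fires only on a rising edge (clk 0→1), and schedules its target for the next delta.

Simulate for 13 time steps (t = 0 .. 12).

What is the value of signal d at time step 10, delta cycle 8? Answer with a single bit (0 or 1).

0

t0.Δ0 b=0 clk=0 e=0 g=0 d=0 a=0 c=0 f=0
t0.Δ1 b=0 clk=1 e=0 g=0 d=0 a=0 c=0 f=0
t0.Δ2 b=0 clk=1 e=0 g=0 d=0 a=1 c=0 f=0
t0.Δ3 b=1 clk=1 e=0 g=1 d=1 a=1 c=1 f=1
t0.Δ4 b=1 clk=1 e=1 g=1 d=0 a=1 c=0 f=1
t0.Δ5 b=1 clk=1 e=0 g=1 d=1 a=1 c=0 f=1
t0.Δ6 b=1 clk=1 e=1 g=1 d=1 a=1 c=0 f=1
t1.Δ0 b=1 clk=1 e=1 g=1 d=1 a=1 c=0 f=1
t1.Δ1 b=1 clk=0 e=1 g=1 d=1 a=1 c=0 f=1
t2.Δ0 b=1 clk=0 e=1 g=1 d=1 a=1 c=0 f=1
t2.Δ1 b=1 clk=1 e=1 g=1 d=1 a=1 c=0 f=1
t2.Δ2 b=1 clk=1 e=1 g=1 d=1 a=0 c=0 f=1
t2.Δ3 b=0 clk=1 e=1 g=1 d=0 a=0 c=1 f=0
t2.Δ4 b=0 clk=1 e=1 g=0 d=1 a=0 c=0 f=1
t2.Δ5 b=0 clk=1 e=1 g=0 d=0 a=0 c=1 f=0
t2.Δ6 b=0 clk=1 e=1 g=0 d=1 a=0 c=0 f=0
t2.Δ7 b=0 clk=1 e=1 g=0 d=0 a=0 c=0 f=0
t2.Δ8 b=0 clk=1 e=0 g=0 d=0 a=0 c=0 f=0
t3.Δ0 b=0 clk=1 e=0 g=0 d=0 a=0 c=0 f=0
t3.Δ1 b=0 clk=0 e=0 g=0 d=0 a=0 c=0 f=0
t4.Δ0 b=0 clk=0 e=0 g=0 d=0 a=0 c=0 f=0
t4.Δ1 b=0 clk=1 e=0 g=0 d=0 a=0 c=0 f=0
t4.Δ2 b=0 clk=1 e=0 g=0 d=0 a=1 c=0 f=0
t4.Δ3 b=1 clk=1 e=0 g=1 d=1 a=1 c=1 f=1
t4.Δ4 b=1 clk=1 e=1 g=1 d=0 a=1 c=0 f=1
t4.Δ5 b=1 clk=1 e=0 g=1 d=1 a=1 c=0 f=1
t4.Δ6 b=1 clk=1 e=1 g=1 d=1 a=1 c=0 f=1
t5.Δ0 b=1 clk=1 e=1 g=1 d=1 a=1 c=0 f=1
t5.Δ1 b=1 clk=0 e=1 g=1 d=1 a=1 c=0 f=1
t6.Δ0 b=1 clk=0 e=1 g=1 d=1 a=1 c=0 f=1
t6.Δ1 b=1 clk=1 e=1 g=1 d=1 a=1 c=0 f=1
t6.Δ2 b=1 clk=1 e=1 g=1 d=1 a=0 c=0 f=1
t6.Δ3 b=0 clk=1 e=1 g=1 d=0 a=0 c=1 f=0
t6.Δ4 b=0 clk=1 e=1 g=0 d=1 a=0 c=0 f=1
t6.Δ5 b=0 clk=1 e=1 g=0 d=0 a=0 c=1 f=0
t6.Δ6 b=0 clk=1 e=1 g=0 d=1 a=0 c=0 f=0
t6.Δ7 b=0 clk=1 e=1 g=0 d=0 a=0 c=0 f=0
t6.Δ8 b=0 clk=1 e=0 g=0 d=0 a=0 c=0 f=0
t7.Δ0 b=0 clk=1 e=0 g=0 d=0 a=0 c=0 f=0
t7.Δ1 b=0 clk=0 e=0 g=0 d=0 a=0 c=0 f=0
t8.Δ0 b=0 clk=0 e=0 g=0 d=0 a=0 c=0 f=0
t8.Δ1 b=0 clk=1 e=0 g=0 d=0 a=0 c=0 f=0
t8.Δ2 b=0 clk=1 e=0 g=0 d=0 a=1 c=0 f=0
t8.Δ3 b=1 clk=1 e=0 g=1 d=1 a=1 c=1 f=1
t8.Δ4 b=1 clk=1 e=1 g=1 d=0 a=1 c=0 f=1
t8.Δ5 b=1 clk=1 e=0 g=1 d=1 a=1 c=0 f=1
t8.Δ6 b=1 clk=1 e=1 g=1 d=1 a=1 c=0 f=1
t9.Δ0 b=1 clk=1 e=1 g=1 d=1 a=1 c=0 f=1
t9.Δ1 b=1 clk=0 e=1 g=1 d=1 a=1 c=0 f=1
t10.Δ0 b=1 clk=0 e=1 g=1 d=1 a=1 c=0 f=1
t10.Δ1 b=1 clk=1 e=1 g=1 d=1 a=1 c=0 f=1
t10.Δ2 b=1 clk=1 e=1 g=1 d=1 a=0 c=0 f=1
t10.Δ3 b=0 clk=1 e=1 g=1 d=0 a=0 c=1 f=0
t10.Δ4 b=0 clk=1 e=1 g=0 d=1 a=0 c=0 f=1
t10.Δ5 b=0 clk=1 e=1 g=0 d=0 a=0 c=1 f=0
t10.Δ6 b=0 clk=1 e=1 g=0 d=1 a=0 c=0 f=0
t10.Δ7 b=0 clk=1 e=1 g=0 d=0 a=0 c=0 f=0
t10.Δ8 b=0 clk=1 e=0 g=0 d=0 a=0 c=0 f=0
t11.Δ0 b=0 clk=1 e=0 g=0 d=0 a=0 c=0 f=0
t11.Δ1 b=0 clk=0 e=0 g=0 d=0 a=0 c=0 f=0
t12.Δ0 b=0 clk=0 e=0 g=0 d=0 a=0 c=0 f=0
t12.Δ1 b=0 clk=1 e=0 g=0 d=0 a=0 c=0 f=0
t12.Δ2 b=0 clk=1 e=0 g=0 d=0 a=1 c=0 f=0
t12.Δ3 b=1 clk=1 e=0 g=1 d=1 a=1 c=1 f=1
t12.Δ4 b=1 clk=1 e=1 g=1 d=0 a=1 c=0 f=1
t12.Δ5 b=1 clk=1 e=0 g=1 d=1 a=1 c=0 f=1
t12.Δ6 b=1 clk=1 e=1 g=1 d=1 a=1 c=0 f=1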